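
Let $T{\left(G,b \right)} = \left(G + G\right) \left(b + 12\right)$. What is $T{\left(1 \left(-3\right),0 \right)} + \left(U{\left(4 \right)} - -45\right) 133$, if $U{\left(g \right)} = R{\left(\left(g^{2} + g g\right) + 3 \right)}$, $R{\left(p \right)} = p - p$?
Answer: $5913$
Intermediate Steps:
$R{\left(p \right)} = 0$
$U{\left(g \right)} = 0$
$T{\left(G,b \right)} = 2 G \left(12 + b\right)$
$T{\left(1 \left(-3\right),0 \right)} + \left(U{\left(4 \right)} - -45\right) 133 = 2 \cdot 1 \left(-3\right) \left(12 + 0\right) + \left(0 - -45\right) 133 = 2 \left(-3\right) 12 + \left(0 + 45\right) 133 = -72 + 45 \cdot 133 = -72 + 5985 = 5913$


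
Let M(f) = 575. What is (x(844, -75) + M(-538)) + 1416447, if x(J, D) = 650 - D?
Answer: 1417747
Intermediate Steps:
(x(844, -75) + M(-538)) + 1416447 = ((650 - 1*(-75)) + 575) + 1416447 = ((650 + 75) + 575) + 1416447 = (725 + 575) + 1416447 = 1300 + 1416447 = 1417747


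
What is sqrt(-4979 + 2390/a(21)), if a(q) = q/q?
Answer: I*sqrt(2589) ≈ 50.882*I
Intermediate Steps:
a(q) = 1
sqrt(-4979 + 2390/a(21)) = sqrt(-4979 + 2390/1) = sqrt(-4979 + 2390*1) = sqrt(-4979 + 2390) = sqrt(-2589) = I*sqrt(2589)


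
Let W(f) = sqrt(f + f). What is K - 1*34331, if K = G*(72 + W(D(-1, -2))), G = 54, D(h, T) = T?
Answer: -30443 + 108*I ≈ -30443.0 + 108.0*I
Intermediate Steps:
W(f) = sqrt(2)*sqrt(f) (W(f) = sqrt(2*f) = sqrt(2)*sqrt(f))
K = 3888 + 108*I (K = 54*(72 + sqrt(2)*sqrt(-2)) = 54*(72 + sqrt(2)*(I*sqrt(2))) = 54*(72 + 2*I) = 3888 + 108*I ≈ 3888.0 + 108.0*I)
K - 1*34331 = (3888 + 108*I) - 1*34331 = (3888 + 108*I) - 34331 = -30443 + 108*I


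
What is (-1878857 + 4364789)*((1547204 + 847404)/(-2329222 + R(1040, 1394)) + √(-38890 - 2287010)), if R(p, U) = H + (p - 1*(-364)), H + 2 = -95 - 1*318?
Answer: -5952832654656/2328233 + 24859320*I*√23259 ≈ -2.5568e+6 + 3.7913e+9*I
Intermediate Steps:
H = -415 (H = -2 + (-95 - 1*318) = -2 + (-95 - 318) = -2 - 413 = -415)
R(p, U) = -51 + p (R(p, U) = -415 + (p - 1*(-364)) = -415 + (p + 364) = -415 + (364 + p) = -51 + p)
(-1878857 + 4364789)*((1547204 + 847404)/(-2329222 + R(1040, 1394)) + √(-38890 - 2287010)) = (-1878857 + 4364789)*((1547204 + 847404)/(-2329222 + (-51 + 1040)) + √(-38890 - 2287010)) = 2485932*(2394608/(-2329222 + 989) + √(-2325900)) = 2485932*(2394608/(-2328233) + 10*I*√23259) = 2485932*(2394608*(-1/2328233) + 10*I*√23259) = 2485932*(-2394608/2328233 + 10*I*√23259) = -5952832654656/2328233 + 24859320*I*√23259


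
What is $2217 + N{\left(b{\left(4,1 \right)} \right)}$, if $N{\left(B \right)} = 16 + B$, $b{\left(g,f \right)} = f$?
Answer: $2234$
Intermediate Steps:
$2217 + N{\left(b{\left(4,1 \right)} \right)} = 2217 + \left(16 + 1\right) = 2217 + 17 = 2234$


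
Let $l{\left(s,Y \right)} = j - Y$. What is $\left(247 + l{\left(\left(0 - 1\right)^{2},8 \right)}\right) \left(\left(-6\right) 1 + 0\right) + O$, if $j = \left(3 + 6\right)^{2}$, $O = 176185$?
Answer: $174265$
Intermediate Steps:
$j = 81$ ($j = 9^{2} = 81$)
$l{\left(s,Y \right)} = 81 - Y$
$\left(247 + l{\left(\left(0 - 1\right)^{2},8 \right)}\right) \left(\left(-6\right) 1 + 0\right) + O = \left(247 + \left(81 - 8\right)\right) \left(\left(-6\right) 1 + 0\right) + 176185 = \left(247 + \left(81 - 8\right)\right) \left(-6 + 0\right) + 176185 = \left(247 + 73\right) \left(-6\right) + 176185 = 320 \left(-6\right) + 176185 = -1920 + 176185 = 174265$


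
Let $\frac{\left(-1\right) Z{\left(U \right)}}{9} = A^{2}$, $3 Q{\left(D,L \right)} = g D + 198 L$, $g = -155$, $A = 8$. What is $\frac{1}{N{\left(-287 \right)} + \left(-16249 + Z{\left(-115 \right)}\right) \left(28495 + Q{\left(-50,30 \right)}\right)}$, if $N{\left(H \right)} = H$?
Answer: $- \frac{3}{1668620236} \approx -1.7979 \cdot 10^{-9}$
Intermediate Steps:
$Q{\left(D,L \right)} = 66 L - \frac{155 D}{3}$ ($Q{\left(D,L \right)} = \frac{- 155 D + 198 L}{3} = 66 L - \frac{155 D}{3}$)
$Z{\left(U \right)} = -576$ ($Z{\left(U \right)} = - 9 \cdot 8^{2} = \left(-9\right) 64 = -576$)
$\frac{1}{N{\left(-287 \right)} + \left(-16249 + Z{\left(-115 \right)}\right) \left(28495 + Q{\left(-50,30 \right)}\right)} = \frac{1}{-287 + \left(-16249 - 576\right) \left(28495 + \left(66 \cdot 30 - - \frac{7750}{3}\right)\right)} = \frac{1}{-287 - 16825 \left(28495 + \left(1980 + \frac{7750}{3}\right)\right)} = \frac{1}{-287 - 16825 \left(28495 + \frac{13690}{3}\right)} = \frac{1}{-287 - \frac{1668619375}{3}} = \frac{1}{- \frac{1668620236}{3}} = - \frac{3}{1668620236}$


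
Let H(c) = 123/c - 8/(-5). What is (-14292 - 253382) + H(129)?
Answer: -57549361/215 ≈ -2.6767e+5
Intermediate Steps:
H(c) = 8/5 + 123/c (H(c) = 123/c - 8*(-⅕) = 123/c + 8/5 = 8/5 + 123/c)
(-14292 - 253382) + H(129) = (-14292 - 253382) + (8/5 + 123/129) = -267674 + (8/5 + 123*(1/129)) = -267674 + (8/5 + 41/43) = -267674 + 549/215 = -57549361/215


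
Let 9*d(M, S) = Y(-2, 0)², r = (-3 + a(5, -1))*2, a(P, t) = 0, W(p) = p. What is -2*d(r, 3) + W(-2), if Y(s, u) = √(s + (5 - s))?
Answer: -28/9 ≈ -3.1111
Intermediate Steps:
Y(s, u) = √5
r = -6 (r = (-3 + 0)*2 = -3*2 = -6)
d(M, S) = 5/9 (d(M, S) = (√5)²/9 = (⅑)*5 = 5/9)
-2*d(r, 3) + W(-2) = -2*5/9 - 2 = -10/9 - 2 = -28/9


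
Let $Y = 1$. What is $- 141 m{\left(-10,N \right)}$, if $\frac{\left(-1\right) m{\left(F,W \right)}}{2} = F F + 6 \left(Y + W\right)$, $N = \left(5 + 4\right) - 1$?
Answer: $43428$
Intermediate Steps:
$N = 8$ ($N = 9 - 1 = 8$)
$m{\left(F,W \right)} = -12 - 12 W - 2 F^{2}$ ($m{\left(F,W \right)} = - 2 \left(F F + 6 \left(1 + W\right)\right) = - 2 \left(F^{2} + \left(6 + 6 W\right)\right) = - 2 \left(6 + F^{2} + 6 W\right) = -12 - 12 W - 2 F^{2}$)
$- 141 m{\left(-10,N \right)} = - 141 \left(-12 - 96 - 2 \left(-10\right)^{2}\right) = - 141 \left(-12 - 96 - 200\right) = \left(-141\right) \left(-308\right) = 43428$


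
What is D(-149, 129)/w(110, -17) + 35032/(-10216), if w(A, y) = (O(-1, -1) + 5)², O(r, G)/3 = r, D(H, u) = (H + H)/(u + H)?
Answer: 15113/51080 ≈ 0.29587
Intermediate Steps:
D(H, u) = 2*H/(H + u) (D(H, u) = (2*H)/(H + u) = 2*H/(H + u))
O(r, G) = 3*r
w(A, y) = 4 (w(A, y) = (3*(-1) + 5)² = (-3 + 5)² = 2² = 4)
D(-149, 129)/w(110, -17) + 35032/(-10216) = (2*(-149)/(-149 + 129))/4 + 35032/(-10216) = (2*(-149)/(-20))*(¼) + 35032*(-1/10216) = (2*(-149)*(-1/20))*(¼) - 4379/1277 = (149/10)*(¼) - 4379/1277 = 149/40 - 4379/1277 = 15113/51080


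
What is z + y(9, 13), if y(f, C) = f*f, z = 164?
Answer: 245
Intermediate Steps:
y(f, C) = f²
z + y(9, 13) = 164 + 9² = 164 + 81 = 245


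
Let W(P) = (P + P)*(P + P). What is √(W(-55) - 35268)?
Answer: 8*I*√362 ≈ 152.21*I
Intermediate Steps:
W(P) = 4*P² (W(P) = (2*P)*(2*P) = 4*P²)
√(W(-55) - 35268) = √(4*(-55)² - 35268) = √(4*3025 - 35268) = √(12100 - 35268) = √(-23168) = 8*I*√362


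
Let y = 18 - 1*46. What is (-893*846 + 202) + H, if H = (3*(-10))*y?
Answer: -754436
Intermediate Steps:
y = -28 (y = 18 - 46 = -28)
H = 840 (H = (3*(-10))*(-28) = -30*(-28) = 840)
(-893*846 + 202) + H = (-893*846 + 202) + 840 = (-755478 + 202) + 840 = -755276 + 840 = -754436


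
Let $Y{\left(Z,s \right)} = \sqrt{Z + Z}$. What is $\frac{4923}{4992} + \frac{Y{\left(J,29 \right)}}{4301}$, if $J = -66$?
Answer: $\frac{1641}{1664} + \frac{2 i \sqrt{33}}{4301} \approx 0.98618 + 0.0026713 i$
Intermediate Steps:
$Y{\left(Z,s \right)} = \sqrt{2} \sqrt{Z}$ ($Y{\left(Z,s \right)} = \sqrt{2 Z} = \sqrt{2} \sqrt{Z}$)
$\frac{4923}{4992} + \frac{Y{\left(J,29 \right)}}{4301} = \frac{4923}{4992} + \frac{\sqrt{2} \sqrt{-66}}{4301} = 4923 \cdot \frac{1}{4992} + \sqrt{2} i \sqrt{66} \cdot \frac{1}{4301} = \frac{1641}{1664} + 2 i \sqrt{33} \cdot \frac{1}{4301} = \frac{1641}{1664} + \frac{2 i \sqrt{33}}{4301}$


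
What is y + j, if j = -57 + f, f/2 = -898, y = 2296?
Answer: 443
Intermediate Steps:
f = -1796 (f = 2*(-898) = -1796)
j = -1853 (j = -57 - 1796 = -1853)
y + j = 2296 - 1853 = 443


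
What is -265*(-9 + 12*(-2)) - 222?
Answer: 8523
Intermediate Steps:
-265*(-9 + 12*(-2)) - 222 = -265*(-9 - 24) - 222 = -265*(-33) - 222 = 8745 - 222 = 8523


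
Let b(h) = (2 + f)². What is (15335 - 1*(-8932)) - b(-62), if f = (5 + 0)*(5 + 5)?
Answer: 21563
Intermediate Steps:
f = 50 (f = 5*10 = 50)
b(h) = 2704 (b(h) = (2 + 50)² = 52² = 2704)
(15335 - 1*(-8932)) - b(-62) = (15335 - 1*(-8932)) - 1*2704 = (15335 + 8932) - 2704 = 24267 - 2704 = 21563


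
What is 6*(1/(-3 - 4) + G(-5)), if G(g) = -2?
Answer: -90/7 ≈ -12.857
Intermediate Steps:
6*(1/(-3 - 4) + G(-5)) = 6*(1/(-3 - 4) - 2) = 6*(1/(-7) - 2) = 6*(-⅐ - 2) = 6*(-15/7) = -90/7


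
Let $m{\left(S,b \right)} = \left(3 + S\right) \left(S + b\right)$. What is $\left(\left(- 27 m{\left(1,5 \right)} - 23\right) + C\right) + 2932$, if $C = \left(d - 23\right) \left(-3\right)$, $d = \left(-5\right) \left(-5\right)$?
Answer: $2255$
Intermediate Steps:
$d = 25$
$C = -6$ ($C = \left(25 - 23\right) \left(-3\right) = 2 \left(-3\right) = -6$)
$\left(\left(- 27 m{\left(1,5 \right)} - 23\right) + C\right) + 2932 = \left(\left(- 27 \left(1^{2} + 3 \cdot 1 + 3 \cdot 5 + 1 \cdot 5\right) - 23\right) - 6\right) + 2932 = \left(\left(- 27 \left(1 + 3 + 15 + 5\right) - 23\right) - 6\right) + 2932 = \left(\left(\left(-27\right) 24 - 23\right) - 6\right) + 2932 = \left(\left(-648 - 23\right) - 6\right) + 2932 = \left(-671 - 6\right) + 2932 = -677 + 2932 = 2255$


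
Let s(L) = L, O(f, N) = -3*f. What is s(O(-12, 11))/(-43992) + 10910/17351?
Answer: 13314669/21202922 ≈ 0.62796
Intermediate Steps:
s(O(-12, 11))/(-43992) + 10910/17351 = -3*(-12)/(-43992) + 10910/17351 = 36*(-1/43992) + 10910*(1/17351) = -1/1222 + 10910/17351 = 13314669/21202922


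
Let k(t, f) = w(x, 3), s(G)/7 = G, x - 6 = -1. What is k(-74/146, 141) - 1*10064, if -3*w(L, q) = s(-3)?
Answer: -10057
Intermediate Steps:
x = 5 (x = 6 - 1 = 5)
s(G) = 7*G
w(L, q) = 7 (w(L, q) = -7*(-3)/3 = -1/3*(-21) = 7)
k(t, f) = 7
k(-74/146, 141) - 1*10064 = 7 - 1*10064 = 7 - 10064 = -10057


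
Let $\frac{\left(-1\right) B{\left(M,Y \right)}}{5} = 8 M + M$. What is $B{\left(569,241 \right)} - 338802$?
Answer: $-364407$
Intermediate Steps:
$B{\left(M,Y \right)} = - 45 M$ ($B{\left(M,Y \right)} = - 5 \left(8 M + M\right) = - 5 \cdot 9 M = - 45 M$)
$B{\left(569,241 \right)} - 338802 = \left(-45\right) 569 - 338802 = -25605 - 338802 = -364407$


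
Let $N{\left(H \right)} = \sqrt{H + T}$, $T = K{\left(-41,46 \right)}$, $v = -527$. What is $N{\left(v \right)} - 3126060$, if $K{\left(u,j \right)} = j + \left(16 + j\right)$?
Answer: $-3126060 + i \sqrt{419} \approx -3.1261 \cdot 10^{6} + 20.469 i$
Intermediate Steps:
$K{\left(u,j \right)} = 16 + 2 j$
$T = 108$ ($T = 16 + 2 \cdot 46 = 16 + 92 = 108$)
$N{\left(H \right)} = \sqrt{108 + H}$ ($N{\left(H \right)} = \sqrt{H + 108} = \sqrt{108 + H}$)
$N{\left(v \right)} - 3126060 = \sqrt{108 - 527} - 3126060 = \sqrt{-419} - 3126060 = i \sqrt{419} - 3126060 = -3126060 + i \sqrt{419}$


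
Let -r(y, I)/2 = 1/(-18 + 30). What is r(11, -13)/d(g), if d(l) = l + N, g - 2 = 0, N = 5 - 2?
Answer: -1/30 ≈ -0.033333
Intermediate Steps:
N = 3
g = 2 (g = 2 + 0 = 2)
r(y, I) = -1/6 (r(y, I) = -2/(-18 + 30) = -2/12 = -2*1/12 = -1/6)
d(l) = 3 + l (d(l) = l + 3 = 3 + l)
r(11, -13)/d(g) = -1/(6*(3 + 2)) = -1/6/5 = -1/6*1/5 = -1/30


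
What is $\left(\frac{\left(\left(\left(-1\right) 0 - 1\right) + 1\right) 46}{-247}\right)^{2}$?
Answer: $0$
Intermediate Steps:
$\left(\frac{\left(\left(\left(-1\right) 0 - 1\right) + 1\right) 46}{-247}\right)^{2} = \left(\left(\left(0 - 1\right) + 1\right) 46 \left(- \frac{1}{247}\right)\right)^{2} = \left(\left(-1 + 1\right) 46 \left(- \frac{1}{247}\right)\right)^{2} = \left(0 \cdot 46 \left(- \frac{1}{247}\right)\right)^{2} = \left(0 \left(- \frac{1}{247}\right)\right)^{2} = 0^{2} = 0$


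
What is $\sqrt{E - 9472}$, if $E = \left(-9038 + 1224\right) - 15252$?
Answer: $i \sqrt{32538} \approx 180.38 i$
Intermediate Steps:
$E = -23066$ ($E = -7814 - 15252 = -23066$)
$\sqrt{E - 9472} = \sqrt{-23066 - 9472} = \sqrt{-32538} = i \sqrt{32538}$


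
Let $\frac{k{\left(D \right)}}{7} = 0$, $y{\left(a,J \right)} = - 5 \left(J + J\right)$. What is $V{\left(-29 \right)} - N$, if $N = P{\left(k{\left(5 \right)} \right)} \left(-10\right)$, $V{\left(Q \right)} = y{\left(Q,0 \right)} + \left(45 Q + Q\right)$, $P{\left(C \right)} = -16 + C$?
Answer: $-1494$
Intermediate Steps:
$y{\left(a,J \right)} = - 10 J$ ($y{\left(a,J \right)} = - 5 \cdot 2 J = - 10 J$)
$k{\left(D \right)} = 0$ ($k{\left(D \right)} = 7 \cdot 0 = 0$)
$V{\left(Q \right)} = 46 Q$ ($V{\left(Q \right)} = \left(-10\right) 0 + \left(45 Q + Q\right) = 0 + 46 Q = 46 Q$)
$N = 160$ ($N = \left(-16 + 0\right) \left(-10\right) = \left(-16\right) \left(-10\right) = 160$)
$V{\left(-29 \right)} - N = 46 \left(-29\right) - 160 = -1334 - 160 = -1494$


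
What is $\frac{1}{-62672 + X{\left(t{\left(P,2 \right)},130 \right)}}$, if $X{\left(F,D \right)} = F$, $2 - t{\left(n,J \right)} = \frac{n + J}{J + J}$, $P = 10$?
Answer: $- \frac{1}{62673} \approx -1.5956 \cdot 10^{-5}$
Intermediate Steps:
$t{\left(n,J \right)} = 2 - \frac{J + n}{2 J}$ ($t{\left(n,J \right)} = 2 - \frac{n + J}{J + J} = 2 - \frac{J + n}{2 J}$)
$\frac{1}{-62672 + X{\left(t{\left(P,2 \right)},130 \right)}} = \frac{1}{-62672 + \frac{\left(-1\right) 10 + 3 \cdot 2}{2 \cdot 2}} = \frac{1}{-62672 + \frac{1}{2} \cdot \frac{1}{2} \left(-10 + 6\right)} = \frac{1}{-62672 + \frac{1}{2} \cdot \frac{1}{2} \left(-4\right)} = \frac{1}{-62672 - 1} = \frac{1}{-62673} = - \frac{1}{62673}$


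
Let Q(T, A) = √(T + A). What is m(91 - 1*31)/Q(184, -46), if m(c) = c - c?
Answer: 0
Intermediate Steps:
Q(T, A) = √(A + T)
m(c) = 0
m(91 - 1*31)/Q(184, -46) = 0/(√(-46 + 184)) = 0/(√138) = 0*(√138/138) = 0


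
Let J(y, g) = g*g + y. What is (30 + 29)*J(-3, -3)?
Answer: 354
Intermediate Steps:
J(y, g) = y + g**2 (J(y, g) = g**2 + y = y + g**2)
(30 + 29)*J(-3, -3) = (30 + 29)*(-3 + (-3)**2) = 59*(-3 + 9) = 59*6 = 354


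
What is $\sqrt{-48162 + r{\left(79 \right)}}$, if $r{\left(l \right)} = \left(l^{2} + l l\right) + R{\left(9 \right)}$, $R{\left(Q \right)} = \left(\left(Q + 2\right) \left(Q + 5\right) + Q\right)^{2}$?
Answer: $i \sqrt{9111} \approx 95.452 i$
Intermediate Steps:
$R{\left(Q \right)} = \left(Q + \left(2 + Q\right) \left(5 + Q\right)\right)^{2}$ ($R{\left(Q \right)} = \left(\left(2 + Q\right) \left(5 + Q\right) + Q\right)^{2} = \left(Q + \left(2 + Q\right) \left(5 + Q\right)\right)^{2}$)
$r{\left(l \right)} = 26569 + 2 l^{2}$ ($r{\left(l \right)} = \left(l^{2} + l l\right) + \left(10 + 9^{2} + 8 \cdot 9\right)^{2} = \left(l^{2} + l^{2}\right) + \left(10 + 81 + 72\right)^{2} = 2 l^{2} + 163^{2} = 2 l^{2} + 26569 = 26569 + 2 l^{2}$)
$\sqrt{-48162 + r{\left(79 \right)}} = \sqrt{-48162 + \left(26569 + 2 \cdot 79^{2}\right)} = \sqrt{-48162 + \left(26569 + 2 \cdot 6241\right)} = \sqrt{-48162 + \left(26569 + 12482\right)} = \sqrt{-48162 + 39051} = \sqrt{-9111} = i \sqrt{9111}$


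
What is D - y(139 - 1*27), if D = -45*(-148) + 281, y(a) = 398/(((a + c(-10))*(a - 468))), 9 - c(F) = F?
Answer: 161850437/23318 ≈ 6941.0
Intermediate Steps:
c(F) = 9 - F
y(a) = 398/((-468 + a)*(19 + a)) (y(a) = 398/(((a + (9 - 1*(-10)))*(a - 468))) = 398/(((a + (9 + 10))*(-468 + a))) = 398/(((a + 19)*(-468 + a))) = 398/(((19 + a)*(-468 + a))) = 398/(((-468 + a)*(19 + a))) = 398*(1/((-468 + a)*(19 + a))) = 398/((-468 + a)*(19 + a)))
D = 6941 (D = 6660 + 281 = 6941)
D - y(139 - 1*27) = 6941 - 398/(-8892 + (139 - 1*27)**2 - 449*(139 - 1*27)) = 6941 - 398/(-8892 + (139 - 27)**2 - 449*(139 - 27)) = 6941 - 398/(-8892 + 112**2 - 449*112) = 6941 - 398/(-8892 + 12544 - 50288) = 6941 - 398/(-46636) = 6941 - 398*(-1)/46636 = 6941 - 1*(-199/23318) = 6941 + 199/23318 = 161850437/23318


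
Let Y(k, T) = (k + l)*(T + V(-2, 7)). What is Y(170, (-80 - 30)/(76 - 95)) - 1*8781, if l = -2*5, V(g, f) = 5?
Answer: -134039/19 ≈ -7054.7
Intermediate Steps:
l = -10
Y(k, T) = (-10 + k)*(5 + T) (Y(k, T) = (k - 10)*(T + 5) = (-10 + k)*(5 + T))
Y(170, (-80 - 30)/(76 - 95)) - 1*8781 = (-50 - 10*(-80 - 30)/(76 - 95) + 5*170 + ((-80 - 30)/(76 - 95))*170) - 1*8781 = (-50 - (-1100)/(-19) + 850 - 110/(-19)*170) - 8781 = (-50 - (-1100)*(-1)/19 + 850 - 110*(-1/19)*170) - 8781 = (-50 - 10*110/19 + 850 + (110/19)*170) - 8781 = (-50 - 1100/19 + 850 + 18700/19) - 8781 = 32800/19 - 8781 = -134039/19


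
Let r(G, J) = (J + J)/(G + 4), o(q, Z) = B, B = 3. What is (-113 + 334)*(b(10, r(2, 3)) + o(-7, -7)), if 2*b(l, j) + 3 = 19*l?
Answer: 42653/2 ≈ 21327.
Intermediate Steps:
o(q, Z) = 3
r(G, J) = 2*J/(4 + G) (r(G, J) = (2*J)/(4 + G) = 2*J/(4 + G))
b(l, j) = -3/2 + 19*l/2 (b(l, j) = -3/2 + (19*l)/2 = -3/2 + 19*l/2)
(-113 + 334)*(b(10, r(2, 3)) + o(-7, -7)) = (-113 + 334)*((-3/2 + (19/2)*10) + 3) = 221*((-3/2 + 95) + 3) = 221*(187/2 + 3) = 221*(193/2) = 42653/2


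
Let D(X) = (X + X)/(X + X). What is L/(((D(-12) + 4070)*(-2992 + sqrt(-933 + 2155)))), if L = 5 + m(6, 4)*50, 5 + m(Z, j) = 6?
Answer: -82280/18219438891 - 55*sqrt(1222)/36438877782 ≈ -4.5688e-6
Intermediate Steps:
D(X) = 1 (D(X) = (2*X)/((2*X)) = (2*X)*(1/(2*X)) = 1)
m(Z, j) = 1 (m(Z, j) = -5 + 6 = 1)
L = 55 (L = 5 + 1*50 = 5 + 50 = 55)
L/(((D(-12) + 4070)*(-2992 + sqrt(-933 + 2155)))) = 55/(((1 + 4070)*(-2992 + sqrt(-933 + 2155)))) = 55/((4071*(-2992 + sqrt(1222)))) = 55/(-12180432 + 4071*sqrt(1222))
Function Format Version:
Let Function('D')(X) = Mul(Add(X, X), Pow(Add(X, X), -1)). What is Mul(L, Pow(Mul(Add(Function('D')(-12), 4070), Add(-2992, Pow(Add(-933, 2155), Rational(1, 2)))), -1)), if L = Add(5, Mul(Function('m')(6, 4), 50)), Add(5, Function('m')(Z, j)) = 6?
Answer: Add(Rational(-82280, 18219438891), Mul(Rational(-55, 36438877782), Pow(1222, Rational(1, 2)))) ≈ -4.5688e-6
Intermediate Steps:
Function('D')(X) = 1 (Function('D')(X) = Mul(Mul(2, X), Pow(Mul(2, X), -1)) = Mul(Mul(2, X), Mul(Rational(1, 2), Pow(X, -1))) = 1)
Function('m')(Z, j) = 1 (Function('m')(Z, j) = Add(-5, 6) = 1)
L = 55 (L = Add(5, Mul(1, 50)) = Add(5, 50) = 55)
Mul(L, Pow(Mul(Add(Function('D')(-12), 4070), Add(-2992, Pow(Add(-933, 2155), Rational(1, 2)))), -1)) = Mul(55, Pow(Mul(Add(1, 4070), Add(-2992, Pow(Add(-933, 2155), Rational(1, 2)))), -1)) = Mul(55, Pow(Mul(4071, Add(-2992, Pow(1222, Rational(1, 2)))), -1)) = Mul(55, Pow(Add(-12180432, Mul(4071, Pow(1222, Rational(1, 2)))), -1))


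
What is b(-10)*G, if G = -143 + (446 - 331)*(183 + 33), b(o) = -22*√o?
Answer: -543334*I*√10 ≈ -1.7182e+6*I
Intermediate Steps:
G = 24697 (G = -143 + 115*216 = -143 + 24840 = 24697)
b(-10)*G = -22*I*√10*24697 = -543334*I*√10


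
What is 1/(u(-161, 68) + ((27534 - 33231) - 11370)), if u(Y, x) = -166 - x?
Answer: -1/17301 ≈ -5.7800e-5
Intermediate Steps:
1/(u(-161, 68) + ((27534 - 33231) - 11370)) = 1/((-166 - 1*68) + ((27534 - 33231) - 11370)) = 1/((-166 - 68) + (-5697 - 11370)) = 1/(-234 - 17067) = 1/(-17301) = -1/17301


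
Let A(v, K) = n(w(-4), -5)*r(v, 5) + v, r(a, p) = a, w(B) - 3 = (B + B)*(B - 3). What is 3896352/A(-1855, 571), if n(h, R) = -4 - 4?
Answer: 3896352/12985 ≈ 300.07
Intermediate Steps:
w(B) = 3 + 2*B*(-3 + B) (w(B) = 3 + (B + B)*(B - 3) = 3 + (2*B)*(-3 + B) = 3 + 2*B*(-3 + B))
n(h, R) = -8
A(v, K) = -7*v (A(v, K) = -8*v + v = -7*v)
3896352/A(-1855, 571) = 3896352/((-7*(-1855))) = 3896352/12985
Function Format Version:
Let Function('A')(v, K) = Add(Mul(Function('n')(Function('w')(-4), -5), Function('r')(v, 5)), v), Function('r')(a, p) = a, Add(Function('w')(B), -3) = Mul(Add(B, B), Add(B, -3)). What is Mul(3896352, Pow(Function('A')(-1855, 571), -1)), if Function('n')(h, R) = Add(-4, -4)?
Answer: Rational(3896352, 12985) ≈ 300.07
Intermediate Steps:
Function('w')(B) = Add(3, Mul(2, B, Add(-3, B))) (Function('w')(B) = Add(3, Mul(Add(B, B), Add(B, -3))) = Add(3, Mul(Mul(2, B), Add(-3, B))) = Add(3, Mul(2, B, Add(-3, B))))
Function('n')(h, R) = -8
Function('A')(v, K) = Mul(-7, v) (Function('A')(v, K) = Add(Mul(-8, v), v) = Mul(-7, v))
Mul(3896352, Pow(Function('A')(-1855, 571), -1)) = Mul(3896352, Pow(Mul(-7, -1855), -1)) = Mul(3896352, Pow(12985, -1)) = Mul(3896352, Rational(1, 12985)) = Rational(3896352, 12985)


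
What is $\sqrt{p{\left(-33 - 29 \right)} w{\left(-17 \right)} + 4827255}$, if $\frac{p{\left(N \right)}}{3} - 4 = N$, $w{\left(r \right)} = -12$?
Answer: $\sqrt{4829343} \approx 2197.6$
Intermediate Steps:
$p{\left(N \right)} = 12 + 3 N$
$\sqrt{p{\left(-33 - 29 \right)} w{\left(-17 \right)} + 4827255} = \sqrt{\left(12 + 3 \left(-33 - 29\right)\right) \left(-12\right) + 4827255} = \sqrt{\left(12 + 3 \left(-62\right)\right) \left(-12\right) + 4827255} = \sqrt{\left(12 - 186\right) \left(-12\right) + 4827255} = \sqrt{\left(-174\right) \left(-12\right) + 4827255} = \sqrt{2088 + 4827255} = \sqrt{4829343}$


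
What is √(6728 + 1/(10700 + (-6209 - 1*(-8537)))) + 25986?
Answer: 25986 + √285483817945/6514 ≈ 26068.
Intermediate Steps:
√(6728 + 1/(10700 + (-6209 - 1*(-8537)))) + 25986 = √(6728 + 1/(10700 + (-6209 + 8537))) + 25986 = √(6728 + 1/(10700 + 2328)) + 25986 = √(6728 + 1/13028) + 25986 = √(87652385/13028) + 25986 = √285483817945/6514 + 25986 = 25986 + √285483817945/6514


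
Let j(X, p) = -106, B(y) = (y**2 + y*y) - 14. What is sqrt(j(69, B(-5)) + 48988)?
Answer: sqrt(48882) ≈ 221.09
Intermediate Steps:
B(y) = -14 + 2*y**2 (B(y) = (y**2 + y**2) - 14 = 2*y**2 - 14 = -14 + 2*y**2)
sqrt(j(69, B(-5)) + 48988) = sqrt(-106 + 48988) = sqrt(48882)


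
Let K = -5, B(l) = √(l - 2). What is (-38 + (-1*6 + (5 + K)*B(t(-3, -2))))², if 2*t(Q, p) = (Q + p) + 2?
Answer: 1936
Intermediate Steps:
t(Q, p) = 1 + Q/2 + p/2 (t(Q, p) = ((Q + p) + 2)/2 = (2 + Q + p)/2 = 1 + Q/2 + p/2)
B(l) = √(-2 + l)
(-38 + (-1*6 + (5 + K)*B(t(-3, -2))))² = (-38 + (-1*6 + (5 - 5)*√(-2 + (1 + (½)*(-3) + (½)*(-2)))))² = (-38 + (-6 + 0*√(-2 + (1 - 3/2 - 1))))² = (-38 + (-6 + 0*√(-2 - 3/2)))² = (-38 + (-6 + 0*√(-7/2)))² = (-38 + (-6 + 0*(I*√14/2)))² = (-38 + (-6 + 0))² = (-38 - 6)² = (-44)² = 1936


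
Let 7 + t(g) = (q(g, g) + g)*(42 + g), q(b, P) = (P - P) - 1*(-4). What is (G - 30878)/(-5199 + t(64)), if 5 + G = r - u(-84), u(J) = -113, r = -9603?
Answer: -40373/2002 ≈ -20.166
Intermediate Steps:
q(b, P) = 4 (q(b, P) = 0 + 4 = 4)
t(g) = -7 + (4 + g)*(42 + g)
G = -9495 (G = -5 + (-9603 - 1*(-113)) = -5 + (-9603 + 113) = -5 - 9490 = -9495)
(G - 30878)/(-5199 + t(64)) = (-9495 - 30878)/(-5199 + (161 + 64**2 + 46*64)) = -40373/(-5199 + (161 + 4096 + 2944)) = -40373/(-5199 + 7201) = -40373/2002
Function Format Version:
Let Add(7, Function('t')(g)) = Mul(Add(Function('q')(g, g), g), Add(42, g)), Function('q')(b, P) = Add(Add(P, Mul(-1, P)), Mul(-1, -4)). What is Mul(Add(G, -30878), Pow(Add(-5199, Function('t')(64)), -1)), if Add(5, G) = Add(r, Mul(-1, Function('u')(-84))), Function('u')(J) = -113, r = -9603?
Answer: Rational(-40373, 2002) ≈ -20.166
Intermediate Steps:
Function('q')(b, P) = 4 (Function('q')(b, P) = Add(0, 4) = 4)
Function('t')(g) = Add(-7, Mul(Add(4, g), Add(42, g)))
G = -9495 (G = Add(-5, Add(-9603, Mul(-1, -113))) = Add(-5, Add(-9603, 113)) = Add(-5, -9490) = -9495)
Mul(Add(G, -30878), Pow(Add(-5199, Function('t')(64)), -1)) = Mul(Add(-9495, -30878), Pow(Add(-5199, Add(161, Pow(64, 2), Mul(46, 64))), -1)) = Mul(-40373, Pow(Add(-5199, Add(161, 4096, 2944)), -1)) = Mul(-40373, Pow(Add(-5199, 7201), -1)) = Mul(-40373, Pow(2002, -1)) = Mul(-40373, Rational(1, 2002)) = Rational(-40373, 2002)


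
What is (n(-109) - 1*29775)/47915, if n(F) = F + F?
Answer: -29993/47915 ≈ -0.62596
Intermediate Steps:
n(F) = 2*F
(n(-109) - 1*29775)/47915 = (2*(-109) - 1*29775)/47915 = (-218 - 29775)*(1/47915) = -29993*1/47915 = -29993/47915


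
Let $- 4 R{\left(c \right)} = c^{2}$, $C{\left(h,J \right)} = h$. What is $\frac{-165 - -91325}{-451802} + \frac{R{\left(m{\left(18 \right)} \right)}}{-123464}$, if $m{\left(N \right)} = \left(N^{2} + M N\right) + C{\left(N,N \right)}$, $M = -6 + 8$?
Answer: $\frac{2441920501}{27890641064} \approx 0.087553$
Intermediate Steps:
$M = 2$
$m{\left(N \right)} = N^{2} + 3 N$ ($m{\left(N \right)} = \left(N^{2} + 2 N\right) + N = N^{2} + 3 N$)
$R{\left(c \right)} = - \frac{c^{2}}{4}$
$\frac{-165 - -91325}{-451802} + \frac{R{\left(m{\left(18 \right)} \right)}}{-123464} = \frac{-165 - -91325}{-451802} + \frac{\left(- \frac{1}{4}\right) \left(18 \left(3 + 18\right)\right)^{2}}{-123464} = \left(-165 + 91325\right) \left(- \frac{1}{451802}\right) + - \frac{\left(18 \cdot 21\right)^{2}}{4} \left(- \frac{1}{123464}\right) = 91160 \left(- \frac{1}{451802}\right) + - \frac{378^{2}}{4} \left(- \frac{1}{123464}\right) = - \frac{45580}{225901} + \left(- \frac{1}{4}\right) 142884 \left(- \frac{1}{123464}\right) = - \frac{45580}{225901} - - \frac{35721}{123464} = - \frac{45580}{225901} + \frac{35721}{123464} = \frac{2441920501}{27890641064}$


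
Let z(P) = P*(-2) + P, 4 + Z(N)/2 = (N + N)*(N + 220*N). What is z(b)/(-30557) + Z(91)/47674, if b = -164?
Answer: 111840761018/728387209 ≈ 153.55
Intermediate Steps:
Z(N) = -8 + 884*N**2 (Z(N) = -8 + 2*((N + N)*(N + 220*N)) = -8 + 2*((2*N)*(221*N)) = -8 + 2*(442*N**2) = -8 + 884*N**2)
z(P) = -P (z(P) = -2*P + P = -P)
z(b)/(-30557) + Z(91)/47674 = -1*(-164)/(-30557) + (-8 + 884*91**2)/47674 = 164*(-1/30557) + (-8 + 884*8281)*(1/47674) = -164/30557 + (-8 + 7320404)*(1/47674) = -164/30557 + 7320396*(1/47674) = -164/30557 + 3660198/23837 = 111840761018/728387209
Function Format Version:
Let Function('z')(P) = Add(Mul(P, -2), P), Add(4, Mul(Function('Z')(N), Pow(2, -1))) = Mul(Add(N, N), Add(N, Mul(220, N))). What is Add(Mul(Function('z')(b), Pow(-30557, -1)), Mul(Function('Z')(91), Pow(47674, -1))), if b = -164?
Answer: Rational(111840761018, 728387209) ≈ 153.55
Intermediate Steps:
Function('Z')(N) = Add(-8, Mul(884, Pow(N, 2))) (Function('Z')(N) = Add(-8, Mul(2, Mul(Add(N, N), Add(N, Mul(220, N))))) = Add(-8, Mul(2, Mul(Mul(2, N), Mul(221, N)))) = Add(-8, Mul(2, Mul(442, Pow(N, 2)))) = Add(-8, Mul(884, Pow(N, 2))))
Function('z')(P) = Mul(-1, P) (Function('z')(P) = Add(Mul(-2, P), P) = Mul(-1, P))
Add(Mul(Function('z')(b), Pow(-30557, -1)), Mul(Function('Z')(91), Pow(47674, -1))) = Add(Mul(Mul(-1, -164), Pow(-30557, -1)), Mul(Add(-8, Mul(884, Pow(91, 2))), Pow(47674, -1))) = Add(Mul(164, Rational(-1, 30557)), Mul(Add(-8, Mul(884, 8281)), Rational(1, 47674))) = Add(Rational(-164, 30557), Mul(Add(-8, 7320404), Rational(1, 47674))) = Add(Rational(-164, 30557), Mul(7320396, Rational(1, 47674))) = Add(Rational(-164, 30557), Rational(3660198, 23837)) = Rational(111840761018, 728387209)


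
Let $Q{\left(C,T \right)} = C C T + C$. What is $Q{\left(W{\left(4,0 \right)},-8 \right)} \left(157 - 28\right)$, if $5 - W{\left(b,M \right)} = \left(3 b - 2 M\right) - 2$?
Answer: $-26445$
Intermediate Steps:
$W{\left(b,M \right)} = 7 - 3 b + 2 M$ ($W{\left(b,M \right)} = 5 - \left(\left(3 b - 2 M\right) - 2\right) = 5 - \left(\left(- 2 M + 3 b\right) - 2\right) = 5 - \left(-2 - 2 M + 3 b\right) = 5 + \left(2 - 3 b + 2 M\right) = 7 - 3 b + 2 M$)
$Q{\left(C,T \right)} = C + T C^{2}$ ($Q{\left(C,T \right)} = C^{2} T + C = T C^{2} + C = C + T C^{2}$)
$Q{\left(W{\left(4,0 \right)},-8 \right)} \left(157 - 28\right) = \left(7 - 12 + 2 \cdot 0\right) \left(1 + \left(7 - 12 + 2 \cdot 0\right) \left(-8\right)\right) \left(157 - 28\right) = \left(7 - 12 + 0\right) \left(1 + \left(7 - 12 + 0\right) \left(-8\right)\right) 129 = - 5 \left(1 - -40\right) 129 = - 5 \left(1 + 40\right) 129 = \left(-5\right) 41 \cdot 129 = \left(-205\right) 129 = -26445$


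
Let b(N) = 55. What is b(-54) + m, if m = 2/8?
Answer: 221/4 ≈ 55.250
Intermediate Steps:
m = ¼ (m = 2*(⅛) = ¼ ≈ 0.25000)
b(-54) + m = 55 + ¼ = 221/4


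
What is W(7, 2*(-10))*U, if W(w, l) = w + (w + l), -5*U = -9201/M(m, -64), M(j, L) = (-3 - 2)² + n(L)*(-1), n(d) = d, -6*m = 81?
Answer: -55206/445 ≈ -124.06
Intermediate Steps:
m = -27/2 (m = -⅙*81 = -27/2 ≈ -13.500)
M(j, L) = 25 - L (M(j, L) = (-3 - 2)² + L*(-1) = (-5)² - L = 25 - L)
U = 9201/445 (U = -(-9201)/(5*(25 - 1*(-64))) = -(-9201)/(5*(25 + 64)) = -(-9201)/(5*89) = -⅕*(-9201/89) = 9201/445 ≈ 20.676)
W(w, l) = l + 2*w (W(w, l) = w + (l + w) = l + 2*w)
W(7, 2*(-10))*U = (2*(-10) + 2*7)*(9201/445) = (-20 + 14)*(9201/445) = -6*9201/445 = -55206/445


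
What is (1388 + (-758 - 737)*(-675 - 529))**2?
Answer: 3244926671424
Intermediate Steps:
(1388 + (-758 - 737)*(-675 - 529))**2 = (1388 - 1495*(-1204))**2 = (1388 + 1799980)**2 = 1801368**2 = 3244926671424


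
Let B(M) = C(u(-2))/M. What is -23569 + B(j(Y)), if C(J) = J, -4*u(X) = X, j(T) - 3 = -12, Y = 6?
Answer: -424243/18 ≈ -23569.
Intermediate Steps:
j(T) = -9 (j(T) = 3 - 12 = -9)
u(X) = -X/4
B(M) = 1/(2*M) (B(M) = (-¼*(-2))/M = 1/(2*M))
-23569 + B(j(Y)) = -23569 + (½)/(-9) = -23569 + (½)*(-⅑) = -23569 - 1/18 = -424243/18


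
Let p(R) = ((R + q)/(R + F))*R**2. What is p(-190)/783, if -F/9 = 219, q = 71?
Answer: 4295900/1692063 ≈ 2.5389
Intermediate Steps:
F = -1971 (F = -9*219 = -1971)
p(R) = R**2*(71 + R)/(-1971 + R) (p(R) = ((R + 71)/(R - 1971))*R**2 = ((71 + R)/(-1971 + R))*R**2 = R**2*(71 + R)/(-1971 + R))
p(-190)/783 = ((-190)**2*(71 - 190)/(-1971 - 190))/783 = (36100*(-119)/(-2161))*(1/783) = (36100*(-1/2161)*(-119))*(1/783) = (4295900/2161)*(1/783) = 4295900/1692063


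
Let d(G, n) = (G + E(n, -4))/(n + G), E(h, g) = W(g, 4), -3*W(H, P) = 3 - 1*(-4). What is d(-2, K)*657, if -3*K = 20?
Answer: 657/2 ≈ 328.50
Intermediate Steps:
W(H, P) = -7/3 (W(H, P) = -(3 - 1*(-4))/3 = -(3 + 4)/3 = -⅓*7 = -7/3)
E(h, g) = -7/3
K = -20/3 (K = -⅓*20 = -20/3 ≈ -6.6667)
d(G, n) = (-7/3 + G)/(G + n) (d(G, n) = (G - 7/3)/(n + G) = (-7/3 + G)/(G + n))
d(-2, K)*657 = ((-7/3 - 2)/(-2 - 20/3))*657 = (-13/3/(-26/3))*657 = -3/26*(-13/3)*657 = (½)*657 = 657/2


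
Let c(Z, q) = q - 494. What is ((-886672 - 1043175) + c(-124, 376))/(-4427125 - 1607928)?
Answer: 1929965/6035053 ≈ 0.31979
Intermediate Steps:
c(Z, q) = -494 + q
((-886672 - 1043175) + c(-124, 376))/(-4427125 - 1607928) = ((-886672 - 1043175) + (-494 + 376))/(-4427125 - 1607928) = (-1929847 - 118)/(-6035053) = -1929965*(-1/6035053) = 1929965/6035053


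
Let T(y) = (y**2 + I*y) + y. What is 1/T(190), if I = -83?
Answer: 1/20520 ≈ 4.8733e-5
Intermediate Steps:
T(y) = y**2 - 82*y (T(y) = (y**2 - 83*y) + y = y**2 - 82*y)
1/T(190) = 1/(190*(-82 + 190)) = 1/(190*108) = 1/20520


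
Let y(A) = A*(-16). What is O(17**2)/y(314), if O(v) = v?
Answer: -289/5024 ≈ -0.057524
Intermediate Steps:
y(A) = -16*A
O(17**2)/y(314) = 17**2/((-16*314)) = 289/(-5024) = 289*(-1/5024) = -289/5024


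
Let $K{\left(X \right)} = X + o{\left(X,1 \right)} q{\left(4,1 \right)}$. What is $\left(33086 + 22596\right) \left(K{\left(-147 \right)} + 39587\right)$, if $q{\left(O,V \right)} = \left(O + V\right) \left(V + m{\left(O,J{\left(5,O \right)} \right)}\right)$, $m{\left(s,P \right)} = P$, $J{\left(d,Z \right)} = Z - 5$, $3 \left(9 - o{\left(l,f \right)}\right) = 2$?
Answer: $2196098080$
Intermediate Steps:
$o{\left(l,f \right)} = \frac{25}{3}$ ($o{\left(l,f \right)} = 9 - \frac{2}{3} = \frac{25}{3}$)
$J{\left(d,Z \right)} = -5 + Z$ ($J{\left(d,Z \right)} = Z - 5 = -5 + Z$)
$q{\left(O,V \right)} = \left(O + V\right) \left(-5 + O + V\right)$ ($q{\left(O,V \right)} = \left(O + V\right) \left(V + \left(-5 + O\right)\right) = \left(O + V\right) \left(-5 + O + V\right)$)
$K{\left(X \right)} = X$ ($K{\left(X \right)} = X + \frac{25 \left(1^{2} + 4 \cdot 1 + 4 \left(-5 + 4\right) + 1 \left(-5 + 4\right)\right)}{3} = X + \frac{25 \left(1 + 4 + 4 \left(-1\right) + 1 \left(-1\right)\right)}{3} = X + \frac{25 \left(1 + 4 - 4 - 1\right)}{3} = X + \frac{25}{3} \cdot 0 = X + 0 = X$)
$\left(33086 + 22596\right) \left(K{\left(-147 \right)} + 39587\right) = \left(33086 + 22596\right) \left(-147 + 39587\right) = 55682 \cdot 39440 = 2196098080$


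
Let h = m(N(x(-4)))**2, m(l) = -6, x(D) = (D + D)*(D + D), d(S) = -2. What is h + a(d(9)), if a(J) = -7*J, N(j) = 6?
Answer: 50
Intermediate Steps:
x(D) = 4*D**2 (x(D) = (2*D)*(2*D) = 4*D**2)
h = 36 (h = (-6)**2 = 36)
h + a(d(9)) = 36 - 7*(-2) = 36 + 14 = 50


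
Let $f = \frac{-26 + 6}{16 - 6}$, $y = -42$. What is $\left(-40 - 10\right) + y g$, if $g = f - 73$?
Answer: $3100$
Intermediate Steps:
$f = -2$ ($f = - \frac{20}{10} = \left(-20\right) \frac{1}{10} = -2$)
$g = -75$ ($g = -2 - 73 = -75$)
$\left(-40 - 10\right) + y g = \left(-40 - 10\right) - -3150 = \left(-40 - 10\right) + 3150 = -50 + 3150 = 3100$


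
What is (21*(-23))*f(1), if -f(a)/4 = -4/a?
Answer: -7728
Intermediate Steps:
f(a) = 16/a (f(a) = -(-16)/a = 16/a)
(21*(-23))*f(1) = (21*(-23))*(16/1) = -7728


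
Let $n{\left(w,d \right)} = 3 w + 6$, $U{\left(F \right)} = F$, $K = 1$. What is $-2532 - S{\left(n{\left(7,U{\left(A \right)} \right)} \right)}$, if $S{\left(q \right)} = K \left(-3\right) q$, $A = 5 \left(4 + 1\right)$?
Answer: $-2451$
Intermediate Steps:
$A = 25$ ($A = 5 \cdot 5 = 25$)
$n{\left(w,d \right)} = 6 + 3 w$
$S{\left(q \right)} = - 3 q$ ($S{\left(q \right)} = 1 \left(-3\right) q = - 3 q$)
$-2532 - S{\left(n{\left(7,U{\left(A \right)} \right)} \right)} = -2532 - - 3 \left(6 + 3 \cdot 7\right) = -2532 - - 3 \left(6 + 21\right) = -2532 - \left(-3\right) 27 = -2532 - -81 = -2532 + 81 = -2451$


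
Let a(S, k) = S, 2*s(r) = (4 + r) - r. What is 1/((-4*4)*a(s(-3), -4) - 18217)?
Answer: -1/18249 ≈ -5.4798e-5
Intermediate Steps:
s(r) = 2 (s(r) = ((4 + r) - r)/2 = (½)*4 = 2)
1/((-4*4)*a(s(-3), -4) - 18217) = 1/(-4*4*2 - 18217) = 1/(-16*2 - 18217) = 1/(-32 - 18217) = 1/(-18249) = -1/18249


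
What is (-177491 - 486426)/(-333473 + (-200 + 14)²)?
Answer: 663917/298877 ≈ 2.2214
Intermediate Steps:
(-177491 - 486426)/(-333473 + (-200 + 14)²) = -663917/(-333473 + (-186)²) = -663917/(-333473 + 34596) = -663917/(-298877) = -663917*(-1/298877) = 663917/298877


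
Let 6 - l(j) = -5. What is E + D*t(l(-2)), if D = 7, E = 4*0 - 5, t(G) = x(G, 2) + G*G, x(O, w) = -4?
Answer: 814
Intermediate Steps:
l(j) = 11 (l(j) = 6 - 1*(-5) = 6 + 5 = 11)
t(G) = -4 + G² (t(G) = -4 + G*G = -4 + G²)
E = -5 (E = 0 - 5 = -5)
E + D*t(l(-2)) = -5 + 7*(-4 + 11²) = -5 + 7*(-4 + 121) = -5 + 7*117 = -5 + 819 = 814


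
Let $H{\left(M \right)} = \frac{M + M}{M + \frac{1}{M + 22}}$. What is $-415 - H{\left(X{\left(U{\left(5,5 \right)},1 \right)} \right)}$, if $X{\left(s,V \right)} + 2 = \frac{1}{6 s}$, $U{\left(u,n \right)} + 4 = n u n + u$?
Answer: $- \frac{9290358087}{22276295} \approx -417.05$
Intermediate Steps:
$U{\left(u,n \right)} = -4 + u + u n^{2}$ ($U{\left(u,n \right)} = -4 + \left(n u n + u\right) = -4 + \left(u n^{2} + u\right) = -4 + \left(u + u n^{2}\right) = -4 + u + u n^{2}$)
$X{\left(s,V \right)} = -2 + \frac{1}{6 s}$
$H{\left(M \right)} = \frac{2 M}{M + \frac{1}{22 + M}}$
$-415 - H{\left(X{\left(U{\left(5,5 \right)},1 \right)} \right)} = -415 - \frac{2 \left(-2 + \frac{1}{6 \left(-4 + 5 + 5 \cdot 5^{2}\right)}\right) \left(22 - \left(2 - \frac{1}{6 \left(-4 + 5 + 5 \cdot 5^{2}\right)}\right)\right)}{1 + \left(-2 + \frac{1}{6 \left(-4 + 5 + 5 \cdot 5^{2}\right)}\right)^{2} + 22 \left(-2 + \frac{1}{6 \left(-4 + 5 + 5 \cdot 5^{2}\right)}\right)} = -415 - \frac{2 \left(-2 + \frac{1}{6 \left(-4 + 5 + 5 \cdot 25\right)}\right) \left(22 - \left(2 - \frac{1}{6 \left(-4 + 5 + 5 \cdot 25\right)}\right)\right)}{1 + \left(-2 + \frac{1}{6 \left(-4 + 5 + 5 \cdot 25\right)}\right)^{2} + 22 \left(-2 + \frac{1}{6 \left(-4 + 5 + 5 \cdot 25\right)}\right)} = -415 - \frac{2 \left(-2 + \frac{1}{6 \left(-4 + 5 + 125\right)}\right) \left(22 - \left(2 - \frac{1}{6 \left(-4 + 5 + 125\right)}\right)\right)}{1 + \left(-2 + \frac{1}{6 \left(-4 + 5 + 125\right)}\right)^{2} + 22 \left(-2 + \frac{1}{6 \left(-4 + 5 + 125\right)}\right)} = -415 - \frac{2 \left(-2 + \frac{1}{6 \cdot 126}\right) \left(22 - \left(2 - \frac{1}{6 \cdot 126}\right)\right)}{1 + \left(-2 + \frac{1}{6 \cdot 126}\right)^{2} + 22 \left(-2 + \frac{1}{6 \cdot 126}\right)} = -415 - \frac{2 \left(-2 + \frac{1}{6} \cdot \frac{1}{126}\right) \left(22 + \left(-2 + \frac{1}{6} \cdot \frac{1}{126}\right)\right)}{1 + \left(-2 + \frac{1}{6} \cdot \frac{1}{126}\right)^{2} + 22 \left(-2 + \frac{1}{6} \cdot \frac{1}{126}\right)} = -415 - \frac{2 \left(-2 + \frac{1}{756}\right) \left(22 + \left(-2 + \frac{1}{756}\right)\right)}{1 + \left(-2 + \frac{1}{756}\right)^{2} + 22 \left(-2 + \frac{1}{756}\right)} = -415 - 2 \left(- \frac{1511}{756}\right) \frac{1}{1 + \left(- \frac{1511}{756}\right)^{2} + 22 \left(- \frac{1511}{756}\right)} \left(22 - \frac{1511}{756}\right) = -415 - 2 \left(- \frac{1511}{756}\right) \frac{1}{1 + \frac{2283121}{571536} - \frac{16621}{378}} \cdot \frac{15121}{756} = -415 - 2 \left(- \frac{1511}{756}\right) \frac{1}{- \frac{22276295}{571536}} \cdot \frac{15121}{756} = -415 - 2 \left(- \frac{1511}{756}\right) \left(- \frac{571536}{22276295}\right) \frac{15121}{756} = -415 - \frac{45695662}{22276295} = - \frac{9290358087}{22276295}$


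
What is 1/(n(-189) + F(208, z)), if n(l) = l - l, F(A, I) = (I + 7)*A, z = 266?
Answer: 1/56784 ≈ 1.7611e-5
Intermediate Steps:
F(A, I) = A*(7 + I) (F(A, I) = (7 + I)*A = A*(7 + I))
n(l) = 0
1/(n(-189) + F(208, z)) = 1/(0 + 208*(7 + 266)) = 1/(0 + 208*273) = 1/(0 + 56784) = 1/56784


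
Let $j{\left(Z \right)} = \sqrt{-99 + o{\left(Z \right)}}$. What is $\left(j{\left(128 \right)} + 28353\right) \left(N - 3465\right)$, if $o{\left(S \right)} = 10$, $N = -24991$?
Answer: $-806812968 - 28456 i \sqrt{89} \approx -8.0681 \cdot 10^{8} - 2.6845 \cdot 10^{5} i$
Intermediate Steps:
$j{\left(Z \right)} = i \sqrt{89}$ ($j{\left(Z \right)} = \sqrt{-99 + 10} = \sqrt{-89} = i \sqrt{89}$)
$\left(j{\left(128 \right)} + 28353\right) \left(N - 3465\right) = \left(i \sqrt{89} + 28353\right) \left(-24991 - 3465\right) = \left(28353 + i \sqrt{89}\right) \left(-28456\right) = -806812968 - 28456 i \sqrt{89}$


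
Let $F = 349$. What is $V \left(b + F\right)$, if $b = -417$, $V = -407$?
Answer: $27676$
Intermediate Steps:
$V \left(b + F\right) = - 407 \left(-417 + 349\right) = \left(-407\right) \left(-68\right) = 27676$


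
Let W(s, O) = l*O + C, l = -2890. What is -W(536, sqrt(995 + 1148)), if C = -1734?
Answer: 1734 + 2890*sqrt(2143) ≈ 1.3552e+5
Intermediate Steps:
W(s, O) = -1734 - 2890*O (W(s, O) = -2890*O - 1734 = -1734 - 2890*O)
-W(536, sqrt(995 + 1148)) = -(-1734 - 2890*sqrt(995 + 1148)) = -(-1734 - 2890*sqrt(2143)) = 1734 + 2890*sqrt(2143)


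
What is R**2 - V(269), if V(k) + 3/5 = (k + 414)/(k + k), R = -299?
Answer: 240486889/2690 ≈ 89400.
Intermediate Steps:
V(k) = -3/5 + (414 + k)/(2*k) (V(k) = -3/5 + (k + 414)/(k + k) = -3/5 + (414 + k)/((2*k)) = -3/5 + (414 + k)*(1/(2*k)) = -3/5 + (414 + k)/(2*k))
R**2 - V(269) = (-299)**2 - (2070 - 1*269)/(10*269) = 89401 - (2070 - 269)/(10*269) = 89401 - 1801/(10*269) = 89401 - 1*1801/2690 = 89401 - 1801/2690 = 240486889/2690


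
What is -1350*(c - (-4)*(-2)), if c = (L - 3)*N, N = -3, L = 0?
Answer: -1350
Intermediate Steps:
c = 9 (c = (0 - 3)*(-3) = -3*(-3) = 9)
-1350*(c - (-4)*(-2)) = -1350*(9 - (-4)*(-2)) = -1350*(9 - 1*8) = -1350*(9 - 8) = -1350*1 = -1350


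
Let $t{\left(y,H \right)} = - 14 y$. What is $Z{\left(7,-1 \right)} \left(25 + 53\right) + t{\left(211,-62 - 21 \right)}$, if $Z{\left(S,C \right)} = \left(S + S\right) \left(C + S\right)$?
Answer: $3598$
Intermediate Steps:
$Z{\left(S,C \right)} = 2 S \left(C + S\right)$
$Z{\left(7,-1 \right)} \left(25 + 53\right) + t{\left(211,-62 - 21 \right)} = 2 \cdot 7 \left(-1 + 7\right) \left(25 + 53\right) - 2954 = 2 \cdot 7 \cdot 6 \cdot 78 - 2954 = 84 \cdot 78 - 2954 = 6552 - 2954 = 3598$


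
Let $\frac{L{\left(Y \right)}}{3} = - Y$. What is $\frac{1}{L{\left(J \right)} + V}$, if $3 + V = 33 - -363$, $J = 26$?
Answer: $\frac{1}{315} \approx 0.0031746$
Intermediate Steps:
$L{\left(Y \right)} = - 3 Y$ ($L{\left(Y \right)} = 3 \left(- Y\right) = - 3 Y$)
$V = 393$ ($V = -3 + \left(33 - -363\right) = -3 + \left(33 + 363\right) = -3 + 396 = 393$)
$\frac{1}{L{\left(J \right)} + V} = \frac{1}{\left(-3\right) 26 + 393} = \frac{1}{-78 + 393} = \frac{1}{315}$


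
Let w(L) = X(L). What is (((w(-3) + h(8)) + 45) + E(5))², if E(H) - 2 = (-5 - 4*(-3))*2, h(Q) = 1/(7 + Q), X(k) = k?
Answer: 758641/225 ≈ 3371.7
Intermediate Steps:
w(L) = L
E(H) = 16 (E(H) = 2 + (-5 - 4*(-3))*2 = 2 + (-5 + 12)*2 = 2 + 7*2 = 2 + 14 = 16)
(((w(-3) + h(8)) + 45) + E(5))² = (((-3 + 1/(7 + 8)) + 45) + 16)² = (((-3 + 1/15) + 45) + 16)² = ((-44/15 + 45) + 16)² = (631/15 + 16)² = (871/15)² = 758641/225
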